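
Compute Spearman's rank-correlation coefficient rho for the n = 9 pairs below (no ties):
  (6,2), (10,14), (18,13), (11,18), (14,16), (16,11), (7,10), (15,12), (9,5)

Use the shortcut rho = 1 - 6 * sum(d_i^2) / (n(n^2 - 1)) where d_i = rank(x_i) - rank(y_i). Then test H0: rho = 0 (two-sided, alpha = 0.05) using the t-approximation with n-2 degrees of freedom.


Step 1: Rank x and y separately (midranks; no ties here).
rank(x): 6->1, 10->4, 18->9, 11->5, 14->6, 16->8, 7->2, 15->7, 9->3
rank(y): 2->1, 14->7, 13->6, 18->9, 16->8, 11->4, 10->3, 12->5, 5->2
Step 2: d_i = R_x(i) - R_y(i); compute d_i^2.
  (1-1)^2=0, (4-7)^2=9, (9-6)^2=9, (5-9)^2=16, (6-8)^2=4, (8-4)^2=16, (2-3)^2=1, (7-5)^2=4, (3-2)^2=1
sum(d^2) = 60.
Step 3: rho = 1 - 6*60 / (9*(9^2 - 1)) = 1 - 360/720 = 0.500000.
Step 4: Under H0, t = rho * sqrt((n-2)/(1-rho^2)) = 1.5275 ~ t(7).
Step 5: Two-sided p-value from the t-distribution with 7 df = 0.170471.
Step 6: alpha = 0.05. fail to reject H0.

rho = 0.5000, p = 0.170471, fail to reject H0 at alpha = 0.05.


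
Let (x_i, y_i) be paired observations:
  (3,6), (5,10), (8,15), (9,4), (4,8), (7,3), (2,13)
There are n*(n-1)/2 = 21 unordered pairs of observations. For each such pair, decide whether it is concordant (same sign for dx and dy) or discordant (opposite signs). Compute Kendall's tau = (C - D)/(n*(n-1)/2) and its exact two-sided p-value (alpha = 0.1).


Step 1: Enumerate the 21 unordered pairs (i,j) with i<j and classify each by sign(x_j-x_i) * sign(y_j-y_i).
  (1,2):dx=+2,dy=+4->C; (1,3):dx=+5,dy=+9->C; (1,4):dx=+6,dy=-2->D; (1,5):dx=+1,dy=+2->C
  (1,6):dx=+4,dy=-3->D; (1,7):dx=-1,dy=+7->D; (2,3):dx=+3,dy=+5->C; (2,4):dx=+4,dy=-6->D
  (2,5):dx=-1,dy=-2->C; (2,6):dx=+2,dy=-7->D; (2,7):dx=-3,dy=+3->D; (3,4):dx=+1,dy=-11->D
  (3,5):dx=-4,dy=-7->C; (3,6):dx=-1,dy=-12->C; (3,7):dx=-6,dy=-2->C; (4,5):dx=-5,dy=+4->D
  (4,6):dx=-2,dy=-1->C; (4,7):dx=-7,dy=+9->D; (5,6):dx=+3,dy=-5->D; (5,7):dx=-2,dy=+5->D
  (6,7):dx=-5,dy=+10->D
Step 2: C = 9, D = 12, total pairs = 21.
Step 3: tau = (C - D)/(n(n-1)/2) = (9 - 12)/21 = -0.142857.
Step 4: Exact two-sided p-value (enumerate n! = 5040 permutations of y under H0): p = 0.772619.
Step 5: alpha = 0.1. fail to reject H0.

tau_b = -0.1429 (C=9, D=12), p = 0.772619, fail to reject H0.


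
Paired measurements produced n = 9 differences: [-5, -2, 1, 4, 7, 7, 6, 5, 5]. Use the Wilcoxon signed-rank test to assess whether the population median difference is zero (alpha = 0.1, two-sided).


Step 1: Drop any zero differences (none here) and take |d_i|.
|d| = [5, 2, 1, 4, 7, 7, 6, 5, 5]
Step 2: Midrank |d_i| (ties get averaged ranks).
ranks: |5|->5, |2|->2, |1|->1, |4|->3, |7|->8.5, |7|->8.5, |6|->7, |5|->5, |5|->5
Step 3: Attach original signs; sum ranks with positive sign and with negative sign.
W+ = 1 + 3 + 8.5 + 8.5 + 7 + 5 + 5 = 38
W- = 5 + 2 = 7
(Check: W+ + W- = 45 should equal n(n+1)/2 = 45.)
Step 4: Test statistic W = min(W+, W-) = 7.
Step 5: Ties in |d|, so use the tie-corrected normal approximation.
        E[W] = n(n+1)/4 = 9*10/4 = 22.5.
        Tie groups: |d|=5 (t=3), |d|=7 (t=2); sum(t^3 - t) = 30.
        Var[W] = n(n+1)(2n+1)/24 - sum(t^3-t)/48 = 1710/24 - 30/48 = 70.625.
        z = (W - E[W]) / sqrt(Var[W]) = (7 - 22.5) / 8.4039 = -1.8444.
        Two-sided p = 2*Phi(z) = 0.065127.
Step 6: alpha = 0.1. reject H0.

W+ = 38, W- = 7, W = min = 7, p = 0.065127, reject H0.


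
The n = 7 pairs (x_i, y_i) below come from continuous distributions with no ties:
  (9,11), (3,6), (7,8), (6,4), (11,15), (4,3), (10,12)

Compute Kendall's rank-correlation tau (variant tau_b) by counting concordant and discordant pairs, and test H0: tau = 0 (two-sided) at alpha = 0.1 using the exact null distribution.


Step 1: Enumerate the 21 unordered pairs (i,j) with i<j and classify each by sign(x_j-x_i) * sign(y_j-y_i).
  (1,2):dx=-6,dy=-5->C; (1,3):dx=-2,dy=-3->C; (1,4):dx=-3,dy=-7->C; (1,5):dx=+2,dy=+4->C
  (1,6):dx=-5,dy=-8->C; (1,7):dx=+1,dy=+1->C; (2,3):dx=+4,dy=+2->C; (2,4):dx=+3,dy=-2->D
  (2,5):dx=+8,dy=+9->C; (2,6):dx=+1,dy=-3->D; (2,7):dx=+7,dy=+6->C; (3,4):dx=-1,dy=-4->C
  (3,5):dx=+4,dy=+7->C; (3,6):dx=-3,dy=-5->C; (3,7):dx=+3,dy=+4->C; (4,5):dx=+5,dy=+11->C
  (4,6):dx=-2,dy=-1->C; (4,7):dx=+4,dy=+8->C; (5,6):dx=-7,dy=-12->C; (5,7):dx=-1,dy=-3->C
  (6,7):dx=+6,dy=+9->C
Step 2: C = 19, D = 2, total pairs = 21.
Step 3: tau = (C - D)/(n(n-1)/2) = (19 - 2)/21 = 0.809524.
Step 4: Exact two-sided p-value (enumerate n! = 5040 permutations of y under H0): p = 0.010714.
Step 5: alpha = 0.1. reject H0.

tau_b = 0.8095 (C=19, D=2), p = 0.010714, reject H0.


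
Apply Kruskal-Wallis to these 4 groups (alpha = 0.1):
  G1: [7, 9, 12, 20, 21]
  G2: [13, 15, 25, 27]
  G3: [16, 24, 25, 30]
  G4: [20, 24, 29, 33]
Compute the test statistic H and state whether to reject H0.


Step 1: Combine all N = 17 observations and assign midranks.
sorted (value, group, rank): (7,G1,1), (9,G1,2), (12,G1,3), (13,G2,4), (15,G2,5), (16,G3,6), (20,G1,7.5), (20,G4,7.5), (21,G1,9), (24,G3,10.5), (24,G4,10.5), (25,G2,12.5), (25,G3,12.5), (27,G2,14), (29,G4,15), (30,G3,16), (33,G4,17)
Step 2: Sum ranks within each group.
R_1 = 22.5 (n_1 = 5)
R_2 = 35.5 (n_2 = 4)
R_3 = 45 (n_3 = 4)
R_4 = 50 (n_4 = 4)
Step 3: H = 12/(N(N+1)) * sum(R_i^2/n_i) - 3(N+1)
     = 12/(17*18) * (22.5^2/5 + 35.5^2/4 + 45^2/4 + 50^2/4) - 3*18
     = 0.039216 * 1547.56 - 54
     = 6.688725.
Step 4: Ties present; correction factor C = 1 - 18/(17^3 - 17) = 0.996324. Corrected H = 6.688725 / 0.996324 = 6.713407.
Step 5: Under H0, H ~ chi^2(3); p-value = 0.081616.
Step 6: alpha = 0.1. reject H0.

H = 6.7134, df = 3, p = 0.081616, reject H0.


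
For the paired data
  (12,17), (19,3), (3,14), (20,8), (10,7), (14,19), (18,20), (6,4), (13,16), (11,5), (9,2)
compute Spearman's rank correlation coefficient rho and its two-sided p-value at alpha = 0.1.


Step 1: Rank x and y separately (midranks; no ties here).
rank(x): 12->6, 19->10, 3->1, 20->11, 10->4, 14->8, 18->9, 6->2, 13->7, 11->5, 9->3
rank(y): 17->9, 3->2, 14->7, 8->6, 7->5, 19->10, 20->11, 4->3, 16->8, 5->4, 2->1
Step 2: d_i = R_x(i) - R_y(i); compute d_i^2.
  (6-9)^2=9, (10-2)^2=64, (1-7)^2=36, (11-6)^2=25, (4-5)^2=1, (8-10)^2=4, (9-11)^2=4, (2-3)^2=1, (7-8)^2=1, (5-4)^2=1, (3-1)^2=4
sum(d^2) = 150.
Step 3: rho = 1 - 6*150 / (11*(11^2 - 1)) = 1 - 900/1320 = 0.318182.
Step 4: Under H0, t = rho * sqrt((n-2)/(1-rho^2)) = 1.0069 ~ t(9).
Step 5: Two-sided p-value from the t-distribution with 9 df = 0.340298.
Step 6: alpha = 0.1. fail to reject H0.

rho = 0.3182, p = 0.340298, fail to reject H0 at alpha = 0.1.


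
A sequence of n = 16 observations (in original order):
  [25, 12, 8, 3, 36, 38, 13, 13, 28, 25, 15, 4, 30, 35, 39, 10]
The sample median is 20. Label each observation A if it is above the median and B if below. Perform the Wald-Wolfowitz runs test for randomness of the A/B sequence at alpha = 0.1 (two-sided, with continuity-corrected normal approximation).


Step 1: Compute median = 20; label A = above, B = below.
Labels in order: ABBBAABBAABBAAAB  (n_A = 8, n_B = 8)
Step 2: Count runs R = 8.
Step 3: Under H0 (random ordering), E[R] = 2*n_A*n_B/(n_A+n_B) + 1 = 2*8*8/16 + 1 = 9.0000.
        Var[R] = 2*n_A*n_B*(2*n_A*n_B - n_A - n_B) / ((n_A+n_B)^2 * (n_A+n_B-1)) = 14336/3840 = 3.7333.
        SD[R] = 1.9322.
Step 4: Continuity-corrected z = (R + 0.5 - E[R]) / SD[R] = (8 + 0.5 - 9.0000) / 1.9322 = -0.2588.
Step 5: Two-sided p-value via normal approximation = 2*(1 - Phi(|z|)) = 0.795809.
Step 6: alpha = 0.1. fail to reject H0.

R = 8, z = -0.2588, p = 0.795809, fail to reject H0.


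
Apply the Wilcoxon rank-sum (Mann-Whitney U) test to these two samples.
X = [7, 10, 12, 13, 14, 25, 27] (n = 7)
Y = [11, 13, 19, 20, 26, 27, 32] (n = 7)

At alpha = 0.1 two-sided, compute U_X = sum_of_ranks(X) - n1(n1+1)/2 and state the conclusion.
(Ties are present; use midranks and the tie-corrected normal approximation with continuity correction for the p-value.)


Step 1: Combine and sort all 14 observations; assign midranks.
sorted (value, group): (7,X), (10,X), (11,Y), (12,X), (13,X), (13,Y), (14,X), (19,Y), (20,Y), (25,X), (26,Y), (27,X), (27,Y), (32,Y)
ranks: 7->1, 10->2, 11->3, 12->4, 13->5.5, 13->5.5, 14->7, 19->8, 20->9, 25->10, 26->11, 27->12.5, 27->12.5, 32->14
Step 2: Rank sum for X: R1 = 1 + 2 + 4 + 5.5 + 7 + 10 + 12.5 = 42.
Step 3: U_X = R1 - n1(n1+1)/2 = 42 - 7*8/2 = 42 - 28 = 14.
       U_Y = n1*n2 - U_X = 49 - 14 = 35.
Step 4: Ties are present, so use the tie-corrected normal approximation (with continuity correction) for the p-value.
Step 5: p-value = 0.200345; compare to alpha = 0.1. fail to reject H0.

U_X = 14, p = 0.200345, fail to reject H0 at alpha = 0.1.


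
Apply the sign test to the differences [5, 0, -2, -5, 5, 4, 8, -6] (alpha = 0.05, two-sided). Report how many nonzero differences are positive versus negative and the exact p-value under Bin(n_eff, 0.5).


Step 1: Discard zero differences. Original n = 8; n_eff = number of nonzero differences = 7.
Nonzero differences (with sign): +5, -2, -5, +5, +4, +8, -6
Step 2: Count signs: positive = 4, negative = 3.
Step 3: Under H0: P(positive) = 0.5, so the number of positives S ~ Bin(7, 0.5).
Step 4: Two-sided exact p-value = sum of Bin(7,0.5) probabilities at or below the observed probability = 1.000000.
Step 5: alpha = 0.05. fail to reject H0.

n_eff = 7, pos = 4, neg = 3, p = 1.000000, fail to reject H0.


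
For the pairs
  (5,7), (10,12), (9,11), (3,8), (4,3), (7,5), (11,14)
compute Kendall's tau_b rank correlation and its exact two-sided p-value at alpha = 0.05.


Step 1: Enumerate the 21 unordered pairs (i,j) with i<j and classify each by sign(x_j-x_i) * sign(y_j-y_i).
  (1,2):dx=+5,dy=+5->C; (1,3):dx=+4,dy=+4->C; (1,4):dx=-2,dy=+1->D; (1,5):dx=-1,dy=-4->C
  (1,6):dx=+2,dy=-2->D; (1,7):dx=+6,dy=+7->C; (2,3):dx=-1,dy=-1->C; (2,4):dx=-7,dy=-4->C
  (2,5):dx=-6,dy=-9->C; (2,6):dx=-3,dy=-7->C; (2,7):dx=+1,dy=+2->C; (3,4):dx=-6,dy=-3->C
  (3,5):dx=-5,dy=-8->C; (3,6):dx=-2,dy=-6->C; (3,7):dx=+2,dy=+3->C; (4,5):dx=+1,dy=-5->D
  (4,6):dx=+4,dy=-3->D; (4,7):dx=+8,dy=+6->C; (5,6):dx=+3,dy=+2->C; (5,7):dx=+7,dy=+11->C
  (6,7):dx=+4,dy=+9->C
Step 2: C = 17, D = 4, total pairs = 21.
Step 3: tau = (C - D)/(n(n-1)/2) = (17 - 4)/21 = 0.619048.
Step 4: Exact two-sided p-value (enumerate n! = 5040 permutations of y under H0): p = 0.069048.
Step 5: alpha = 0.05. fail to reject H0.

tau_b = 0.6190 (C=17, D=4), p = 0.069048, fail to reject H0.


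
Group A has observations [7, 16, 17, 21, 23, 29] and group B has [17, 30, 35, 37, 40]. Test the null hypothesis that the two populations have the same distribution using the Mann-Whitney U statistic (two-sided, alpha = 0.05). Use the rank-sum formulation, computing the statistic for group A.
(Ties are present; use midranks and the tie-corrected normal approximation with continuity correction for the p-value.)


Step 1: Combine and sort all 11 observations; assign midranks.
sorted (value, group): (7,X), (16,X), (17,X), (17,Y), (21,X), (23,X), (29,X), (30,Y), (35,Y), (37,Y), (40,Y)
ranks: 7->1, 16->2, 17->3.5, 17->3.5, 21->5, 23->6, 29->7, 30->8, 35->9, 37->10, 40->11
Step 2: Rank sum for X: R1 = 1 + 2 + 3.5 + 5 + 6 + 7 = 24.5.
Step 3: U_X = R1 - n1(n1+1)/2 = 24.5 - 6*7/2 = 24.5 - 21 = 3.5.
       U_Y = n1*n2 - U_X = 30 - 3.5 = 26.5.
Step 4: Ties are present, so use the tie-corrected normal approximation (with continuity correction) for the p-value.
Step 5: p-value = 0.044126; compare to alpha = 0.05. reject H0.

U_X = 3.5, p = 0.044126, reject H0 at alpha = 0.05.


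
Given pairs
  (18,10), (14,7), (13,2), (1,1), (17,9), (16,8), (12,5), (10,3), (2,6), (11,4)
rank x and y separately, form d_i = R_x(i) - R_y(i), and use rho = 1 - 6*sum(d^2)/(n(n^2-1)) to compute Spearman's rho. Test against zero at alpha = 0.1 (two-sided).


Step 1: Rank x and y separately (midranks; no ties here).
rank(x): 18->10, 14->7, 13->6, 1->1, 17->9, 16->8, 12->5, 10->3, 2->2, 11->4
rank(y): 10->10, 7->7, 2->2, 1->1, 9->9, 8->8, 5->5, 3->3, 6->6, 4->4
Step 2: d_i = R_x(i) - R_y(i); compute d_i^2.
  (10-10)^2=0, (7-7)^2=0, (6-2)^2=16, (1-1)^2=0, (9-9)^2=0, (8-8)^2=0, (5-5)^2=0, (3-3)^2=0, (2-6)^2=16, (4-4)^2=0
sum(d^2) = 32.
Step 3: rho = 1 - 6*32 / (10*(10^2 - 1)) = 1 - 192/990 = 0.806061.
Step 4: Under H0, t = rho * sqrt((n-2)/(1-rho^2)) = 3.8522 ~ t(8).
Step 5: Two-sided p-value from the t-distribution with 8 df = 0.004862.
Step 6: alpha = 0.1. reject H0.

rho = 0.8061, p = 0.004862, reject H0 at alpha = 0.1.


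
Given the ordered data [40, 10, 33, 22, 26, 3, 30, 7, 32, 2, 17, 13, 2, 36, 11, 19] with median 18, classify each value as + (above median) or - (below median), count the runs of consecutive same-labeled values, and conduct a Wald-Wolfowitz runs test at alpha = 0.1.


Step 1: Compute median = 18; label A = above, B = below.
Labels in order: ABAAABABABBBBABA  (n_A = 8, n_B = 8)
Step 2: Count runs R = 11.
Step 3: Under H0 (random ordering), E[R] = 2*n_A*n_B/(n_A+n_B) + 1 = 2*8*8/16 + 1 = 9.0000.
        Var[R] = 2*n_A*n_B*(2*n_A*n_B - n_A - n_B) / ((n_A+n_B)^2 * (n_A+n_B-1)) = 14336/3840 = 3.7333.
        SD[R] = 1.9322.
Step 4: Continuity-corrected z = (R - 0.5 - E[R]) / SD[R] = (11 - 0.5 - 9.0000) / 1.9322 = 0.7763.
Step 5: Two-sided p-value via normal approximation = 2*(1 - Phi(|z|)) = 0.437558.
Step 6: alpha = 0.1. fail to reject H0.

R = 11, z = 0.7763, p = 0.437558, fail to reject H0.


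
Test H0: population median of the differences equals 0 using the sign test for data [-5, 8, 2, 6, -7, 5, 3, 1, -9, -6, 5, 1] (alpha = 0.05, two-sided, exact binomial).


Step 1: Discard zero differences. Original n = 12; n_eff = number of nonzero differences = 12.
Nonzero differences (with sign): -5, +8, +2, +6, -7, +5, +3, +1, -9, -6, +5, +1
Step 2: Count signs: positive = 8, negative = 4.
Step 3: Under H0: P(positive) = 0.5, so the number of positives S ~ Bin(12, 0.5).
Step 4: Two-sided exact p-value = sum of Bin(12,0.5) probabilities at or below the observed probability = 0.387695.
Step 5: alpha = 0.05. fail to reject H0.

n_eff = 12, pos = 8, neg = 4, p = 0.387695, fail to reject H0.


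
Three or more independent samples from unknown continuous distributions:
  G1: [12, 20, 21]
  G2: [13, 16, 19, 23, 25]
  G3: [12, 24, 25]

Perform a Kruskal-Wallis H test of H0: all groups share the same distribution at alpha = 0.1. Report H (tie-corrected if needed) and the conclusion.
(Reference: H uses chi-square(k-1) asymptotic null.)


Step 1: Combine all N = 11 observations and assign midranks.
sorted (value, group, rank): (12,G1,1.5), (12,G3,1.5), (13,G2,3), (16,G2,4), (19,G2,5), (20,G1,6), (21,G1,7), (23,G2,8), (24,G3,9), (25,G2,10.5), (25,G3,10.5)
Step 2: Sum ranks within each group.
R_1 = 14.5 (n_1 = 3)
R_2 = 30.5 (n_2 = 5)
R_3 = 21 (n_3 = 3)
Step 3: H = 12/(N(N+1)) * sum(R_i^2/n_i) - 3(N+1)
     = 12/(11*12) * (14.5^2/3 + 30.5^2/5 + 21^2/3) - 3*12
     = 0.090909 * 403.133 - 36
     = 0.648485.
Step 4: Ties present; correction factor C = 1 - 12/(11^3 - 11) = 0.990909. Corrected H = 0.648485 / 0.990909 = 0.654434.
Step 5: Under H0, H ~ chi^2(2); p-value = 0.720927.
Step 6: alpha = 0.1. fail to reject H0.

H = 0.6544, df = 2, p = 0.720927, fail to reject H0.


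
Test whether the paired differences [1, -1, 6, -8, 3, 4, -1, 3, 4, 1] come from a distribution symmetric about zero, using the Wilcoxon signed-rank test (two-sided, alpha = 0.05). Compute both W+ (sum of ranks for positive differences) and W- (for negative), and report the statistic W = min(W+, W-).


Step 1: Drop any zero differences (none here) and take |d_i|.
|d| = [1, 1, 6, 8, 3, 4, 1, 3, 4, 1]
Step 2: Midrank |d_i| (ties get averaged ranks).
ranks: |1|->2.5, |1|->2.5, |6|->9, |8|->10, |3|->5.5, |4|->7.5, |1|->2.5, |3|->5.5, |4|->7.5, |1|->2.5
Step 3: Attach original signs; sum ranks with positive sign and with negative sign.
W+ = 2.5 + 9 + 5.5 + 7.5 + 5.5 + 7.5 + 2.5 = 40
W- = 2.5 + 10 + 2.5 = 15
(Check: W+ + W- = 55 should equal n(n+1)/2 = 55.)
Step 4: Test statistic W = min(W+, W-) = 15.
Step 5: Ties in |d|, so use the tie-corrected normal approximation.
        E[W] = n(n+1)/4 = 10*11/4 = 27.5.
        Tie groups: |d|=1 (t=4), |d|=3 (t=2), |d|=4 (t=2); sum(t^3 - t) = 72.
        Var[W] = n(n+1)(2n+1)/24 - sum(t^3-t)/48 = 2310/24 - 72/48 = 94.75.
        z = (W - E[W]) / sqrt(Var[W]) = (15 - 27.5) / 9.7340 = -1.2842.
        Two-sided p = 2*Phi(z) = 0.199085.
Step 6: alpha = 0.05. fail to reject H0.

W+ = 40, W- = 15, W = min = 15, p = 0.199085, fail to reject H0.


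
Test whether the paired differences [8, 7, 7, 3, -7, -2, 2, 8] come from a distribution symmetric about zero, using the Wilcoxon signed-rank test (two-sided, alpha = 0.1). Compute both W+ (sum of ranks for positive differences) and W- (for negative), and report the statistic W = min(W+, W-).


Step 1: Drop any zero differences (none here) and take |d_i|.
|d| = [8, 7, 7, 3, 7, 2, 2, 8]
Step 2: Midrank |d_i| (ties get averaged ranks).
ranks: |8|->7.5, |7|->5, |7|->5, |3|->3, |7|->5, |2|->1.5, |2|->1.5, |8|->7.5
Step 3: Attach original signs; sum ranks with positive sign and with negative sign.
W+ = 7.5 + 5 + 5 + 3 + 1.5 + 7.5 = 29.5
W- = 5 + 1.5 = 6.5
(Check: W+ + W- = 36 should equal n(n+1)/2 = 36.)
Step 4: Test statistic W = min(W+, W-) = 6.5.
Step 5: Ties in |d|, so use the tie-corrected normal approximation.
        E[W] = n(n+1)/4 = 8*9/4 = 18.
        Tie groups: |d|=2 (t=2), |d|=7 (t=3), |d|=8 (t=2); sum(t^3 - t) = 36.
        Var[W] = n(n+1)(2n+1)/24 - sum(t^3-t)/48 = 1224/24 - 36/48 = 50.25.
        z = (W - E[W]) / sqrt(Var[W]) = (6.5 - 18) / 7.0887 = -1.6223.
        Two-sided p = 2*Phi(z) = 0.104740.
Step 6: alpha = 0.1. fail to reject H0.

W+ = 29.5, W- = 6.5, W = min = 6.5, p = 0.104740, fail to reject H0.


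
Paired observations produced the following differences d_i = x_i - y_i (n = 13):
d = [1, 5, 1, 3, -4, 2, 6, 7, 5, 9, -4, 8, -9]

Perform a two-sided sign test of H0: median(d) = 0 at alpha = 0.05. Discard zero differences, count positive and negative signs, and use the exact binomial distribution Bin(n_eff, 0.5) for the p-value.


Step 1: Discard zero differences. Original n = 13; n_eff = number of nonzero differences = 13.
Nonzero differences (with sign): +1, +5, +1, +3, -4, +2, +6, +7, +5, +9, -4, +8, -9
Step 2: Count signs: positive = 10, negative = 3.
Step 3: Under H0: P(positive) = 0.5, so the number of positives S ~ Bin(13, 0.5).
Step 4: Two-sided exact p-value = sum of Bin(13,0.5) probabilities at or below the observed probability = 0.092285.
Step 5: alpha = 0.05. fail to reject H0.

n_eff = 13, pos = 10, neg = 3, p = 0.092285, fail to reject H0.


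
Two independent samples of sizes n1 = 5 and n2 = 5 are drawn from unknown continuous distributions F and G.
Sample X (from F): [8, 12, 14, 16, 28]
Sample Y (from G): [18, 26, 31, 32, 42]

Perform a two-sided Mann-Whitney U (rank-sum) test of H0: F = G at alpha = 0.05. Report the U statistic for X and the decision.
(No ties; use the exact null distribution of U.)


Step 1: Combine and sort all 10 observations; assign midranks.
sorted (value, group): (8,X), (12,X), (14,X), (16,X), (18,Y), (26,Y), (28,X), (31,Y), (32,Y), (42,Y)
ranks: 8->1, 12->2, 14->3, 16->4, 18->5, 26->6, 28->7, 31->8, 32->9, 42->10
Step 2: Rank sum for X: R1 = 1 + 2 + 3 + 4 + 7 = 17.
Step 3: U_X = R1 - n1(n1+1)/2 = 17 - 5*6/2 = 17 - 15 = 2.
       U_Y = n1*n2 - U_X = 25 - 2 = 23.
Step 4: No ties, so the exact null distribution of U (based on enumerating the C(10,5) = 252 equally likely rank assignments) gives the two-sided p-value.
Step 5: p-value = 0.031746; compare to alpha = 0.05. reject H0.

U_X = 2, p = 0.031746, reject H0 at alpha = 0.05.


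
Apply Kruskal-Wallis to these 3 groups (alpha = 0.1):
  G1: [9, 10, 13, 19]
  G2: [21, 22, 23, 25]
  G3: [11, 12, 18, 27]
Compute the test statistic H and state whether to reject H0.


Step 1: Combine all N = 12 observations and assign midranks.
sorted (value, group, rank): (9,G1,1), (10,G1,2), (11,G3,3), (12,G3,4), (13,G1,5), (18,G3,6), (19,G1,7), (21,G2,8), (22,G2,9), (23,G2,10), (25,G2,11), (27,G3,12)
Step 2: Sum ranks within each group.
R_1 = 15 (n_1 = 4)
R_2 = 38 (n_2 = 4)
R_3 = 25 (n_3 = 4)
Step 3: H = 12/(N(N+1)) * sum(R_i^2/n_i) - 3(N+1)
     = 12/(12*13) * (15^2/4 + 38^2/4 + 25^2/4) - 3*13
     = 0.076923 * 573.5 - 39
     = 5.115385.
Step 4: No ties, so H is used without correction.
Step 5: Under H0, H ~ chi^2(2); p-value = 0.077483.
Step 6: alpha = 0.1. reject H0.

H = 5.1154, df = 2, p = 0.077483, reject H0.


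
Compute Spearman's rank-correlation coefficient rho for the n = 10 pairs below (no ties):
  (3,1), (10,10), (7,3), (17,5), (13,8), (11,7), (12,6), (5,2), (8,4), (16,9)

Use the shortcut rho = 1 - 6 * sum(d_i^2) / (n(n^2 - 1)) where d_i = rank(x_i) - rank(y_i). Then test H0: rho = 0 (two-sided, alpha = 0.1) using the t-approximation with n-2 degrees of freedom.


Step 1: Rank x and y separately (midranks; no ties here).
rank(x): 3->1, 10->5, 7->3, 17->10, 13->8, 11->6, 12->7, 5->2, 8->4, 16->9
rank(y): 1->1, 10->10, 3->3, 5->5, 8->8, 7->7, 6->6, 2->2, 4->4, 9->9
Step 2: d_i = R_x(i) - R_y(i); compute d_i^2.
  (1-1)^2=0, (5-10)^2=25, (3-3)^2=0, (10-5)^2=25, (8-8)^2=0, (6-7)^2=1, (7-6)^2=1, (2-2)^2=0, (4-4)^2=0, (9-9)^2=0
sum(d^2) = 52.
Step 3: rho = 1 - 6*52 / (10*(10^2 - 1)) = 1 - 312/990 = 0.684848.
Step 4: Under H0, t = rho * sqrt((n-2)/(1-rho^2)) = 2.6583 ~ t(8).
Step 5: Two-sided p-value from the t-distribution with 8 df = 0.028883.
Step 6: alpha = 0.1. reject H0.

rho = 0.6848, p = 0.028883, reject H0 at alpha = 0.1.


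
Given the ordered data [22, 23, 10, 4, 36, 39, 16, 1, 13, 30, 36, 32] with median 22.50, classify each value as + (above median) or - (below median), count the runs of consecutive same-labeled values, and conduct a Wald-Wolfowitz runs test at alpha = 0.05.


Step 1: Compute median = 22.50; label A = above, B = below.
Labels in order: BABBAABBBAAA  (n_A = 6, n_B = 6)
Step 2: Count runs R = 6.
Step 3: Under H0 (random ordering), E[R] = 2*n_A*n_B/(n_A+n_B) + 1 = 2*6*6/12 + 1 = 7.0000.
        Var[R] = 2*n_A*n_B*(2*n_A*n_B - n_A - n_B) / ((n_A+n_B)^2 * (n_A+n_B-1)) = 4320/1584 = 2.7273.
        SD[R] = 1.6514.
Step 4: Continuity-corrected z = (R + 0.5 - E[R]) / SD[R] = (6 + 0.5 - 7.0000) / 1.6514 = -0.3028.
Step 5: Two-sided p-value via normal approximation = 2*(1 - Phi(|z|)) = 0.762069.
Step 6: alpha = 0.05. fail to reject H0.

R = 6, z = -0.3028, p = 0.762069, fail to reject H0.


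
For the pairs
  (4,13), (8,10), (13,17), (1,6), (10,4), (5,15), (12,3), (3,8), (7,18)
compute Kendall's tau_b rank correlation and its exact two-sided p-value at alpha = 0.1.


Step 1: Enumerate the 36 unordered pairs (i,j) with i<j and classify each by sign(x_j-x_i) * sign(y_j-y_i).
  (1,2):dx=+4,dy=-3->D; (1,3):dx=+9,dy=+4->C; (1,4):dx=-3,dy=-7->C; (1,5):dx=+6,dy=-9->D
  (1,6):dx=+1,dy=+2->C; (1,7):dx=+8,dy=-10->D; (1,8):dx=-1,dy=-5->C; (1,9):dx=+3,dy=+5->C
  (2,3):dx=+5,dy=+7->C; (2,4):dx=-7,dy=-4->C; (2,5):dx=+2,dy=-6->D; (2,6):dx=-3,dy=+5->D
  (2,7):dx=+4,dy=-7->D; (2,8):dx=-5,dy=-2->C; (2,9):dx=-1,dy=+8->D; (3,4):dx=-12,dy=-11->C
  (3,5):dx=-3,dy=-13->C; (3,6):dx=-8,dy=-2->C; (3,7):dx=-1,dy=-14->C; (3,8):dx=-10,dy=-9->C
  (3,9):dx=-6,dy=+1->D; (4,5):dx=+9,dy=-2->D; (4,6):dx=+4,dy=+9->C; (4,7):dx=+11,dy=-3->D
  (4,8):dx=+2,dy=+2->C; (4,9):dx=+6,dy=+12->C; (5,6):dx=-5,dy=+11->D; (5,7):dx=+2,dy=-1->D
  (5,8):dx=-7,dy=+4->D; (5,9):dx=-3,dy=+14->D; (6,7):dx=+7,dy=-12->D; (6,8):dx=-2,dy=-7->C
  (6,9):dx=+2,dy=+3->C; (7,8):dx=-9,dy=+5->D; (7,9):dx=-5,dy=+15->D; (8,9):dx=+4,dy=+10->C
Step 2: C = 19, D = 17, total pairs = 36.
Step 3: tau = (C - D)/(n(n-1)/2) = (19 - 17)/36 = 0.055556.
Step 4: Exact two-sided p-value (enumerate n! = 362880 permutations of y under H0): p = 0.919455.
Step 5: alpha = 0.1. fail to reject H0.

tau_b = 0.0556 (C=19, D=17), p = 0.919455, fail to reject H0.


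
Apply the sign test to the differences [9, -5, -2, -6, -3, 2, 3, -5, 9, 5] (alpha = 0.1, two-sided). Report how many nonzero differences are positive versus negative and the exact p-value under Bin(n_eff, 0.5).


Step 1: Discard zero differences. Original n = 10; n_eff = number of nonzero differences = 10.
Nonzero differences (with sign): +9, -5, -2, -6, -3, +2, +3, -5, +9, +5
Step 2: Count signs: positive = 5, negative = 5.
Step 3: Under H0: P(positive) = 0.5, so the number of positives S ~ Bin(10, 0.5).
Step 4: Two-sided exact p-value = sum of Bin(10,0.5) probabilities at or below the observed probability = 1.000000.
Step 5: alpha = 0.1. fail to reject H0.

n_eff = 10, pos = 5, neg = 5, p = 1.000000, fail to reject H0.


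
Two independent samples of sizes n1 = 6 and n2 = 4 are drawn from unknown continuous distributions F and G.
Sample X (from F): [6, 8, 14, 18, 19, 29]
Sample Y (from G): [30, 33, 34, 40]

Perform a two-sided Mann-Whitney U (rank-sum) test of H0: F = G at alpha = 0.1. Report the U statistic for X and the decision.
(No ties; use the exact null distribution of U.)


Step 1: Combine and sort all 10 observations; assign midranks.
sorted (value, group): (6,X), (8,X), (14,X), (18,X), (19,X), (29,X), (30,Y), (33,Y), (34,Y), (40,Y)
ranks: 6->1, 8->2, 14->3, 18->4, 19->5, 29->6, 30->7, 33->8, 34->9, 40->10
Step 2: Rank sum for X: R1 = 1 + 2 + 3 + 4 + 5 + 6 = 21.
Step 3: U_X = R1 - n1(n1+1)/2 = 21 - 6*7/2 = 21 - 21 = 0.
       U_Y = n1*n2 - U_X = 24 - 0 = 24.
Step 4: No ties, so the exact null distribution of U (based on enumerating the C(10,6) = 210 equally likely rank assignments) gives the two-sided p-value.
Step 5: p-value = 0.009524; compare to alpha = 0.1. reject H0.

U_X = 0, p = 0.009524, reject H0 at alpha = 0.1.


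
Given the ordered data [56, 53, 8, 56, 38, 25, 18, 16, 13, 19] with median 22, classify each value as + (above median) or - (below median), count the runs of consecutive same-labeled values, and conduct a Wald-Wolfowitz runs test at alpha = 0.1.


Step 1: Compute median = 22; label A = above, B = below.
Labels in order: AABAAABBBB  (n_A = 5, n_B = 5)
Step 2: Count runs R = 4.
Step 3: Under H0 (random ordering), E[R] = 2*n_A*n_B/(n_A+n_B) + 1 = 2*5*5/10 + 1 = 6.0000.
        Var[R] = 2*n_A*n_B*(2*n_A*n_B - n_A - n_B) / ((n_A+n_B)^2 * (n_A+n_B-1)) = 2000/900 = 2.2222.
        SD[R] = 1.4907.
Step 4: Continuity-corrected z = (R + 0.5 - E[R]) / SD[R] = (4 + 0.5 - 6.0000) / 1.4907 = -1.0062.
Step 5: Two-sided p-value via normal approximation = 2*(1 - Phi(|z|)) = 0.314305.
Step 6: alpha = 0.1. fail to reject H0.

R = 4, z = -1.0062, p = 0.314305, fail to reject H0.


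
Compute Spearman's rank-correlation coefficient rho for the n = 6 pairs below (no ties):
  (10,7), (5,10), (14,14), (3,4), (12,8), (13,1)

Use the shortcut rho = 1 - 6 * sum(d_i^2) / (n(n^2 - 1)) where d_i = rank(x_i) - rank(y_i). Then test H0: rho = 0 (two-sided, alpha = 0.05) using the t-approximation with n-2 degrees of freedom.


Step 1: Rank x and y separately (midranks; no ties here).
rank(x): 10->3, 5->2, 14->6, 3->1, 12->4, 13->5
rank(y): 7->3, 10->5, 14->6, 4->2, 8->4, 1->1
Step 2: d_i = R_x(i) - R_y(i); compute d_i^2.
  (3-3)^2=0, (2-5)^2=9, (6-6)^2=0, (1-2)^2=1, (4-4)^2=0, (5-1)^2=16
sum(d^2) = 26.
Step 3: rho = 1 - 6*26 / (6*(6^2 - 1)) = 1 - 156/210 = 0.257143.
Step 4: Under H0, t = rho * sqrt((n-2)/(1-rho^2)) = 0.5322 ~ t(4).
Step 5: Two-sided p-value from the t-distribution with 4 df = 0.622787.
Step 6: alpha = 0.05. fail to reject H0.

rho = 0.2571, p = 0.622787, fail to reject H0 at alpha = 0.05.


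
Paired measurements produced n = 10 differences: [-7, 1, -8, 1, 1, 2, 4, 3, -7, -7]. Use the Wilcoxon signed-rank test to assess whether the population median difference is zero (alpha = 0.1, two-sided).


Step 1: Drop any zero differences (none here) and take |d_i|.
|d| = [7, 1, 8, 1, 1, 2, 4, 3, 7, 7]
Step 2: Midrank |d_i| (ties get averaged ranks).
ranks: |7|->8, |1|->2, |8|->10, |1|->2, |1|->2, |2|->4, |4|->6, |3|->5, |7|->8, |7|->8
Step 3: Attach original signs; sum ranks with positive sign and with negative sign.
W+ = 2 + 2 + 2 + 4 + 6 + 5 = 21
W- = 8 + 10 + 8 + 8 = 34
(Check: W+ + W- = 55 should equal n(n+1)/2 = 55.)
Step 4: Test statistic W = min(W+, W-) = 21.
Step 5: Ties in |d|, so use the tie-corrected normal approximation.
        E[W] = n(n+1)/4 = 10*11/4 = 27.5.
        Tie groups: |d|=1 (t=3), |d|=7 (t=3); sum(t^3 - t) = 48.
        Var[W] = n(n+1)(2n+1)/24 - sum(t^3-t)/48 = 2310/24 - 48/48 = 95.25.
        z = (W - E[W]) / sqrt(Var[W]) = (21 - 27.5) / 9.7596 = -0.6660.
        Two-sided p = 2*Phi(z) = 0.505405.
Step 6: alpha = 0.1. fail to reject H0.

W+ = 21, W- = 34, W = min = 21, p = 0.505405, fail to reject H0.


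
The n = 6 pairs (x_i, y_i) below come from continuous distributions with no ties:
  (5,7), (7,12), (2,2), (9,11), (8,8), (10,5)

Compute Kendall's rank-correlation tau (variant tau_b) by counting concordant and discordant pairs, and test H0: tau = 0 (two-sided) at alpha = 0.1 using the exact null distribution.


Step 1: Enumerate the 15 unordered pairs (i,j) with i<j and classify each by sign(x_j-x_i) * sign(y_j-y_i).
  (1,2):dx=+2,dy=+5->C; (1,3):dx=-3,dy=-5->C; (1,4):dx=+4,dy=+4->C; (1,5):dx=+3,dy=+1->C
  (1,6):dx=+5,dy=-2->D; (2,3):dx=-5,dy=-10->C; (2,4):dx=+2,dy=-1->D; (2,5):dx=+1,dy=-4->D
  (2,6):dx=+3,dy=-7->D; (3,4):dx=+7,dy=+9->C; (3,5):dx=+6,dy=+6->C; (3,6):dx=+8,dy=+3->C
  (4,5):dx=-1,dy=-3->C; (4,6):dx=+1,dy=-6->D; (5,6):dx=+2,dy=-3->D
Step 2: C = 9, D = 6, total pairs = 15.
Step 3: tau = (C - D)/(n(n-1)/2) = (9 - 6)/15 = 0.200000.
Step 4: Exact two-sided p-value (enumerate n! = 720 permutations of y under H0): p = 0.719444.
Step 5: alpha = 0.1. fail to reject H0.

tau_b = 0.2000 (C=9, D=6), p = 0.719444, fail to reject H0.


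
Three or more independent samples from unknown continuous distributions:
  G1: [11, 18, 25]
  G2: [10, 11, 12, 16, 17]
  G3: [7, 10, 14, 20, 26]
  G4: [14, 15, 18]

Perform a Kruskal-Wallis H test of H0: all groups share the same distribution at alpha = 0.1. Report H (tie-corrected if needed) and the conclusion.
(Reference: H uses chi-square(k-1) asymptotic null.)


Step 1: Combine all N = 16 observations and assign midranks.
sorted (value, group, rank): (7,G3,1), (10,G2,2.5), (10,G3,2.5), (11,G1,4.5), (11,G2,4.5), (12,G2,6), (14,G3,7.5), (14,G4,7.5), (15,G4,9), (16,G2,10), (17,G2,11), (18,G1,12.5), (18,G4,12.5), (20,G3,14), (25,G1,15), (26,G3,16)
Step 2: Sum ranks within each group.
R_1 = 32 (n_1 = 3)
R_2 = 34 (n_2 = 5)
R_3 = 41 (n_3 = 5)
R_4 = 29 (n_4 = 3)
Step 3: H = 12/(N(N+1)) * sum(R_i^2/n_i) - 3(N+1)
     = 12/(16*17) * (32^2/3 + 34^2/5 + 41^2/5 + 29^2/3) - 3*17
     = 0.044118 * 1189.07 - 51
     = 1.458824.
Step 4: Ties present; correction factor C = 1 - 24/(16^3 - 16) = 0.994118. Corrected H = 1.458824 / 0.994118 = 1.467456.
Step 5: Under H0, H ~ chi^2(3); p-value = 0.689802.
Step 6: alpha = 0.1. fail to reject H0.

H = 1.4675, df = 3, p = 0.689802, fail to reject H0.


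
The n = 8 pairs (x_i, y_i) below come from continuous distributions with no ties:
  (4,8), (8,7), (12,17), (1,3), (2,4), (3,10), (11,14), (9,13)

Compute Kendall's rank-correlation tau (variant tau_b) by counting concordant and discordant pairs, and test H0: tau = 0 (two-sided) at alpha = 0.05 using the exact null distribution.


Step 1: Enumerate the 28 unordered pairs (i,j) with i<j and classify each by sign(x_j-x_i) * sign(y_j-y_i).
  (1,2):dx=+4,dy=-1->D; (1,3):dx=+8,dy=+9->C; (1,4):dx=-3,dy=-5->C; (1,5):dx=-2,dy=-4->C
  (1,6):dx=-1,dy=+2->D; (1,7):dx=+7,dy=+6->C; (1,8):dx=+5,dy=+5->C; (2,3):dx=+4,dy=+10->C
  (2,4):dx=-7,dy=-4->C; (2,5):dx=-6,dy=-3->C; (2,6):dx=-5,dy=+3->D; (2,7):dx=+3,dy=+7->C
  (2,8):dx=+1,dy=+6->C; (3,4):dx=-11,dy=-14->C; (3,5):dx=-10,dy=-13->C; (3,6):dx=-9,dy=-7->C
  (3,7):dx=-1,dy=-3->C; (3,8):dx=-3,dy=-4->C; (4,5):dx=+1,dy=+1->C; (4,6):dx=+2,dy=+7->C
  (4,7):dx=+10,dy=+11->C; (4,8):dx=+8,dy=+10->C; (5,6):dx=+1,dy=+6->C; (5,7):dx=+9,dy=+10->C
  (5,8):dx=+7,dy=+9->C; (6,7):dx=+8,dy=+4->C; (6,8):dx=+6,dy=+3->C; (7,8):dx=-2,dy=-1->C
Step 2: C = 25, D = 3, total pairs = 28.
Step 3: tau = (C - D)/(n(n-1)/2) = (25 - 3)/28 = 0.785714.
Step 4: Exact two-sided p-value (enumerate n! = 40320 permutations of y under H0): p = 0.005506.
Step 5: alpha = 0.05. reject H0.

tau_b = 0.7857 (C=25, D=3), p = 0.005506, reject H0.


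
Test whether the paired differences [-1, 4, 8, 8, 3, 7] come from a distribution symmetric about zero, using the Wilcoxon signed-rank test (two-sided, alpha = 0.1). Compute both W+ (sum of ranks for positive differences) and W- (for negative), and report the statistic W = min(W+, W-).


Step 1: Drop any zero differences (none here) and take |d_i|.
|d| = [1, 4, 8, 8, 3, 7]
Step 2: Midrank |d_i| (ties get averaged ranks).
ranks: |1|->1, |4|->3, |8|->5.5, |8|->5.5, |3|->2, |7|->4
Step 3: Attach original signs; sum ranks with positive sign and with negative sign.
W+ = 3 + 5.5 + 5.5 + 2 + 4 = 20
W- = 1 = 1
(Check: W+ + W- = 21 should equal n(n+1)/2 = 21.)
Step 4: Test statistic W = min(W+, W-) = 1.
Step 5: Ties in |d|, so use the tie-corrected normal approximation.
        E[W] = n(n+1)/4 = 6*7/4 = 10.5.
        Tie groups: |d|=8 (t=2); sum(t^3 - t) = 6.
        Var[W] = n(n+1)(2n+1)/24 - sum(t^3-t)/48 = 546/24 - 6/48 = 22.625.
        z = (W - E[W]) / sqrt(Var[W]) = (1 - 10.5) / 4.7566 = -1.9972.
        Two-sided p = 2*Phi(z) = 0.045800.
Step 6: alpha = 0.1. reject H0.

W+ = 20, W- = 1, W = min = 1, p = 0.045800, reject H0.


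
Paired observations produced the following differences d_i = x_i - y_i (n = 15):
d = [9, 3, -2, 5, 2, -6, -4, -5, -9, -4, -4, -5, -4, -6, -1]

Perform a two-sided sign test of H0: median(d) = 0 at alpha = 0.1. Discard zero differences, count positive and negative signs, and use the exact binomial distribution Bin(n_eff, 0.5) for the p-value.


Step 1: Discard zero differences. Original n = 15; n_eff = number of nonzero differences = 15.
Nonzero differences (with sign): +9, +3, -2, +5, +2, -6, -4, -5, -9, -4, -4, -5, -4, -6, -1
Step 2: Count signs: positive = 4, negative = 11.
Step 3: Under H0: P(positive) = 0.5, so the number of positives S ~ Bin(15, 0.5).
Step 4: Two-sided exact p-value = sum of Bin(15,0.5) probabilities at or below the observed probability = 0.118469.
Step 5: alpha = 0.1. fail to reject H0.

n_eff = 15, pos = 4, neg = 11, p = 0.118469, fail to reject H0.


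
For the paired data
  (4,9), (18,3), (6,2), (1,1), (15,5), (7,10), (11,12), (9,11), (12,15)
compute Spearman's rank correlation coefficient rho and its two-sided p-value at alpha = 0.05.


Step 1: Rank x and y separately (midranks; no ties here).
rank(x): 4->2, 18->9, 6->3, 1->1, 15->8, 7->4, 11->6, 9->5, 12->7
rank(y): 9->5, 3->3, 2->2, 1->1, 5->4, 10->6, 12->8, 11->7, 15->9
Step 2: d_i = R_x(i) - R_y(i); compute d_i^2.
  (2-5)^2=9, (9-3)^2=36, (3-2)^2=1, (1-1)^2=0, (8-4)^2=16, (4-6)^2=4, (6-8)^2=4, (5-7)^2=4, (7-9)^2=4
sum(d^2) = 78.
Step 3: rho = 1 - 6*78 / (9*(9^2 - 1)) = 1 - 468/720 = 0.350000.
Step 4: Under H0, t = rho * sqrt((n-2)/(1-rho^2)) = 0.9885 ~ t(7).
Step 5: Two-sided p-value from the t-distribution with 7 df = 0.355820.
Step 6: alpha = 0.05. fail to reject H0.

rho = 0.3500, p = 0.355820, fail to reject H0 at alpha = 0.05.


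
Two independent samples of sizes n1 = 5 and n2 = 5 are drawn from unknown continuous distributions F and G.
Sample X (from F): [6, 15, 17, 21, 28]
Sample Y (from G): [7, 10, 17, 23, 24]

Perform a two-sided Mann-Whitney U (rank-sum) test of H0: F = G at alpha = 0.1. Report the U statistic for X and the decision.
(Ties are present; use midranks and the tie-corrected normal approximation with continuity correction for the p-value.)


Step 1: Combine and sort all 10 observations; assign midranks.
sorted (value, group): (6,X), (7,Y), (10,Y), (15,X), (17,X), (17,Y), (21,X), (23,Y), (24,Y), (28,X)
ranks: 6->1, 7->2, 10->3, 15->4, 17->5.5, 17->5.5, 21->7, 23->8, 24->9, 28->10
Step 2: Rank sum for X: R1 = 1 + 4 + 5.5 + 7 + 10 = 27.5.
Step 3: U_X = R1 - n1(n1+1)/2 = 27.5 - 5*6/2 = 27.5 - 15 = 12.5.
       U_Y = n1*n2 - U_X = 25 - 12.5 = 12.5.
Step 4: Ties are present, so use the tie-corrected normal approximation (with continuity correction) for the p-value.
Step 5: p-value = 1.000000; compare to alpha = 0.1. fail to reject H0.

U_X = 12.5, p = 1.000000, fail to reject H0 at alpha = 0.1.


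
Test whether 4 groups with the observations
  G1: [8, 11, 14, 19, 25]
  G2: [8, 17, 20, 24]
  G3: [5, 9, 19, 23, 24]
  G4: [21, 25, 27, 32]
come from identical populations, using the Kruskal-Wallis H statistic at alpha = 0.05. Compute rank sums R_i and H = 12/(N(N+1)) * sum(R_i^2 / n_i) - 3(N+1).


Step 1: Combine all N = 18 observations and assign midranks.
sorted (value, group, rank): (5,G3,1), (8,G1,2.5), (8,G2,2.5), (9,G3,4), (11,G1,5), (14,G1,6), (17,G2,7), (19,G1,8.5), (19,G3,8.5), (20,G2,10), (21,G4,11), (23,G3,12), (24,G2,13.5), (24,G3,13.5), (25,G1,15.5), (25,G4,15.5), (27,G4,17), (32,G4,18)
Step 2: Sum ranks within each group.
R_1 = 37.5 (n_1 = 5)
R_2 = 33 (n_2 = 4)
R_3 = 39 (n_3 = 5)
R_4 = 61.5 (n_4 = 4)
Step 3: H = 12/(N(N+1)) * sum(R_i^2/n_i) - 3(N+1)
     = 12/(18*19) * (37.5^2/5 + 33^2/4 + 39^2/5 + 61.5^2/4) - 3*19
     = 0.035088 * 1803.26 - 57
     = 6.272368.
Step 4: Ties present; correction factor C = 1 - 24/(18^3 - 18) = 0.995872. Corrected H = 6.272368 / 0.995872 = 6.298368.
Step 5: Under H0, H ~ chi^2(3); p-value = 0.097963.
Step 6: alpha = 0.05. fail to reject H0.

H = 6.2984, df = 3, p = 0.097963, fail to reject H0.


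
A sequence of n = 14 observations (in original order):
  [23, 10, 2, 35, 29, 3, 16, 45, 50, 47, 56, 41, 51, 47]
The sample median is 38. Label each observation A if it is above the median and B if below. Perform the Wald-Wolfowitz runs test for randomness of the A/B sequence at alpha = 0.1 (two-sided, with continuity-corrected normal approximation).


Step 1: Compute median = 38; label A = above, B = below.
Labels in order: BBBBBBBAAAAAAA  (n_A = 7, n_B = 7)
Step 2: Count runs R = 2.
Step 3: Under H0 (random ordering), E[R] = 2*n_A*n_B/(n_A+n_B) + 1 = 2*7*7/14 + 1 = 8.0000.
        Var[R] = 2*n_A*n_B*(2*n_A*n_B - n_A - n_B) / ((n_A+n_B)^2 * (n_A+n_B-1)) = 8232/2548 = 3.2308.
        SD[R] = 1.7974.
Step 4: Continuity-corrected z = (R + 0.5 - E[R]) / SD[R] = (2 + 0.5 - 8.0000) / 1.7974 = -3.0599.
Step 5: Two-sided p-value via normal approximation = 2*(1 - Phi(|z|)) = 0.002214.
Step 6: alpha = 0.1. reject H0.

R = 2, z = -3.0599, p = 0.002214, reject H0.


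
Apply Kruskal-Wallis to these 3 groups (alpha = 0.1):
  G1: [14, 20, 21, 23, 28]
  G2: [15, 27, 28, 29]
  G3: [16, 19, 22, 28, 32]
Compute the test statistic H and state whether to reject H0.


Step 1: Combine all N = 14 observations and assign midranks.
sorted (value, group, rank): (14,G1,1), (15,G2,2), (16,G3,3), (19,G3,4), (20,G1,5), (21,G1,6), (22,G3,7), (23,G1,8), (27,G2,9), (28,G1,11), (28,G2,11), (28,G3,11), (29,G2,13), (32,G3,14)
Step 2: Sum ranks within each group.
R_1 = 31 (n_1 = 5)
R_2 = 35 (n_2 = 4)
R_3 = 39 (n_3 = 5)
Step 3: H = 12/(N(N+1)) * sum(R_i^2/n_i) - 3(N+1)
     = 12/(14*15) * (31^2/5 + 35^2/4 + 39^2/5) - 3*15
     = 0.057143 * 802.65 - 45
     = 0.865714.
Step 4: Ties present; correction factor C = 1 - 24/(14^3 - 14) = 0.991209. Corrected H = 0.865714 / 0.991209 = 0.873392.
Step 5: Under H0, H ~ chi^2(2); p-value = 0.646168.
Step 6: alpha = 0.1. fail to reject H0.

H = 0.8734, df = 2, p = 0.646168, fail to reject H0.


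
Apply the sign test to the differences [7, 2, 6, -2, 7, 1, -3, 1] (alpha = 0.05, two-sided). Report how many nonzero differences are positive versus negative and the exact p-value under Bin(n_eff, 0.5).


Step 1: Discard zero differences. Original n = 8; n_eff = number of nonzero differences = 8.
Nonzero differences (with sign): +7, +2, +6, -2, +7, +1, -3, +1
Step 2: Count signs: positive = 6, negative = 2.
Step 3: Under H0: P(positive) = 0.5, so the number of positives S ~ Bin(8, 0.5).
Step 4: Two-sided exact p-value = sum of Bin(8,0.5) probabilities at or below the observed probability = 0.289062.
Step 5: alpha = 0.05. fail to reject H0.

n_eff = 8, pos = 6, neg = 2, p = 0.289062, fail to reject H0.


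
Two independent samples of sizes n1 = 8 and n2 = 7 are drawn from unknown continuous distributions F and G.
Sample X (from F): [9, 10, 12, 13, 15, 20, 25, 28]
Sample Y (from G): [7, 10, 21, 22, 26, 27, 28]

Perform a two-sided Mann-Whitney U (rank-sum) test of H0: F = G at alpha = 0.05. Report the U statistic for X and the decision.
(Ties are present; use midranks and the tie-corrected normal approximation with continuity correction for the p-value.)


Step 1: Combine and sort all 15 observations; assign midranks.
sorted (value, group): (7,Y), (9,X), (10,X), (10,Y), (12,X), (13,X), (15,X), (20,X), (21,Y), (22,Y), (25,X), (26,Y), (27,Y), (28,X), (28,Y)
ranks: 7->1, 9->2, 10->3.5, 10->3.5, 12->5, 13->6, 15->7, 20->8, 21->9, 22->10, 25->11, 26->12, 27->13, 28->14.5, 28->14.5
Step 2: Rank sum for X: R1 = 2 + 3.5 + 5 + 6 + 7 + 8 + 11 + 14.5 = 57.
Step 3: U_X = R1 - n1(n1+1)/2 = 57 - 8*9/2 = 57 - 36 = 21.
       U_Y = n1*n2 - U_X = 56 - 21 = 35.
Step 4: Ties are present, so use the tie-corrected normal approximation (with continuity correction) for the p-value.
Step 5: p-value = 0.451104; compare to alpha = 0.05. fail to reject H0.

U_X = 21, p = 0.451104, fail to reject H0 at alpha = 0.05.
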